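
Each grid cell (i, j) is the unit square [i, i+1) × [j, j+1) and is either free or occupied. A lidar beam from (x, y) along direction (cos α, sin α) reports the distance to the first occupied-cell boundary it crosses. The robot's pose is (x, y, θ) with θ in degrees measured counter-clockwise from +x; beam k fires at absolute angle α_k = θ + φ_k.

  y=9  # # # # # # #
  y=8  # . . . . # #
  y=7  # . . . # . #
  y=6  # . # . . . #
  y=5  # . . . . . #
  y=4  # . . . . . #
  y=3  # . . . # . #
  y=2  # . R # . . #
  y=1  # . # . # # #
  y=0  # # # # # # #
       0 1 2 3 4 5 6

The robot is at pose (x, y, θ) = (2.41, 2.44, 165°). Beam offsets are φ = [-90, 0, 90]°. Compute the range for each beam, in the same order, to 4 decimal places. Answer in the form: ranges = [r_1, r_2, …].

ranges = [6.7914, 1.4597, 0.4555]

beam 1: φ=-90°, α=75°
  direction (0.2588, 0.9659); cell (2,2); t to first gridline: x 2.2796, y 0.5798 (then +3.8637 / +1.0353)
    (2,3) via y @ 0.5798
    (2,4) via y @ 1.6150
    (3,4) via x @ 2.2796
    (3,5) via y @ 2.6503
    (3,6) via y @ 3.6856
    (3,7) via y @ 4.7209
    (3,8) via y @ 5.7561
    (4,8) via x @ 6.1433
    (4,9) via y @ 6.7914  # hit
  → r_1 = 6.7914
beam 2: φ=0°, α=165°
  direction (-0.9659, 0.2588); cell (2,2); t to first gridline: x 0.4245, y 2.1637 (then +1.0353 / +3.8637)
    (1,2) via x @ 0.4245
    (0,2) via x @ 1.4597  # hit
  → r_2 = 1.4597
beam 3: φ=90°, α=255°
  direction (-0.2588, -0.9659); cell (2,2); t to first gridline: x 1.5841, y 0.4555 (then +3.8637 / +1.0353)
    (2,1) via y @ 0.4555  # hit
  → r_3 = 0.4555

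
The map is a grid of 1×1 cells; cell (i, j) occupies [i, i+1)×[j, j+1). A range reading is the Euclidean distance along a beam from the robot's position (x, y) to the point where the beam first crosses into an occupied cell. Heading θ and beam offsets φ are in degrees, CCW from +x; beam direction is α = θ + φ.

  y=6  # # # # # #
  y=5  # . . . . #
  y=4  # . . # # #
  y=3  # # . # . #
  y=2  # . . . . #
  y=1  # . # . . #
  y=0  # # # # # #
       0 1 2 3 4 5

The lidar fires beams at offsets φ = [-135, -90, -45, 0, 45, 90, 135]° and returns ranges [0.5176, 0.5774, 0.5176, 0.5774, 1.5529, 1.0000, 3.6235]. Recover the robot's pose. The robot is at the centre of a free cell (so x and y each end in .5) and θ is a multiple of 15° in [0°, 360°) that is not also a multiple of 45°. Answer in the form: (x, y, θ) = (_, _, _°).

(x, y, θ) = (1.5, 2.5, 210°)

Candidates: 15 free-cell centres × 16 headings = 240 poses. Raycast each; keep the one whose scan matches to 4 dp.
  (2.5, 2.5, 165°): beam 1 = 1.0000 ≠ 0.5176 ✗
  (4.5, 5.5, 15°): beam 1 = 0.5774 ≠ 0.5176 ✗
  (1.5, 4.5, 330°): beam 4 = 1.7321 ≠ 0.5774 ✗
  (1.5, 5.5, 195°): beam 1 = 0.5774 ≠ 0.5176 ✗
  …
  (1.5, 2.5, 210°): r_1=0.5176, r_2=0.5774, r_3=0.5176, r_4=0.5774, r_5=1.5529, r_6=1.0000, r_7=3.6235 — all match ✓
Only this pose fits every beam.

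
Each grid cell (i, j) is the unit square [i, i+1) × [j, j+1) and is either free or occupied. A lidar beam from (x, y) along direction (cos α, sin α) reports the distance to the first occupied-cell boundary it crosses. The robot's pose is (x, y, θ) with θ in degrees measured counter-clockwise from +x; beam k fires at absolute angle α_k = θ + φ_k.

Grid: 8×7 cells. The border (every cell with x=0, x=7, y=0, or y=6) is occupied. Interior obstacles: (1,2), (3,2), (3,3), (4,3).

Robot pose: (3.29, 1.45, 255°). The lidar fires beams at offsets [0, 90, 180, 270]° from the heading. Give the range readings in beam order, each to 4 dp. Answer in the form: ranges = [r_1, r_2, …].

beam 1: φ=0°, α=255°
  d=(-0.2588,-0.9659)  start (3,1)  tX=1.1205 tY=0.4659  stride 1/|dx|=3.8637 1/|dy|=1.0353
    cross y-line → (3,0), t=0.4659 (wall)
  → r_1 = 0.4659
beam 2: φ=90°, α=345°
  d=(0.9659,-0.2588)  start (3,1)  tX=0.7350 tY=1.7387  stride 1/|dx|=1.0353 1/|dy|=3.8637
    cross x-line → (4,1), t=0.7350
    cross y-line → (4,0), t=1.7387 (wall)
  → r_2 = 1.7387
beam 3: φ=180°, α=75°
  d=(0.2588,0.9659)  start (3,1)  tX=2.7432 tY=0.5694  stride 1/|dx|=3.8637 1/|dy|=1.0353
    cross y-line → (3,2), t=0.5694 (wall)
  → r_3 = 0.5694
beam 4: φ=270°, α=165°
  d=(-0.9659,0.2588)  start (3,1)  tX=0.3002 tY=2.1250  stride 1/|dx|=1.0353 1/|dy|=3.8637
    cross x-line → (2,1), t=0.3002
    cross x-line → (1,1), t=1.3355
    cross y-line → (1,2), t=2.1250 (wall)
  → r_4 = 2.1250

ranges = [0.4659, 1.7387, 0.5694, 2.1250]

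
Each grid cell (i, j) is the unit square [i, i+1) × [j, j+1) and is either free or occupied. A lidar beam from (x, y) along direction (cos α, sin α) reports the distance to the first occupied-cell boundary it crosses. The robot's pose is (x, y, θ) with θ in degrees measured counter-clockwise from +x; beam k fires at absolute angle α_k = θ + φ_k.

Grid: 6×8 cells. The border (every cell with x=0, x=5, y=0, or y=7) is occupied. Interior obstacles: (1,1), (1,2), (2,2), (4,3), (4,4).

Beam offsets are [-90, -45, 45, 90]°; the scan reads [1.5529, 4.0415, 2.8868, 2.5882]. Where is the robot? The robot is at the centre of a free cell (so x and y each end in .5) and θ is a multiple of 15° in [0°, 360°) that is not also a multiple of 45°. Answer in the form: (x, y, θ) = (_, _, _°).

(x, y, θ) = (2.5, 4.5, 345°)

Candidates: 19 free-cell centres × 16 headings = 304 poses. Raycast each; keep the one whose scan matches to 4 dp.
  (2.5, 3.5, 345°): beam 1 = 0.5176 ≠ 1.5529 ✗
  (4.5, 5.5, 210°): beam 1 = 1.7321 ≠ 1.5529 ✗
  (3.5, 1.5, 240°): beam 1 = 1.0000 ≠ 1.5529 ✗
  (4.5, 2.5, 105°): beam 1 = 0.5176 ≠ 1.5529 ✗
  …
  (2.5, 4.5, 345°): r_1=1.5529, r_2=4.0415, r_3=2.8868, r_4=2.5882 — all match ✓
Unique over the lattice → pose = (2.5, 4.5, 345°).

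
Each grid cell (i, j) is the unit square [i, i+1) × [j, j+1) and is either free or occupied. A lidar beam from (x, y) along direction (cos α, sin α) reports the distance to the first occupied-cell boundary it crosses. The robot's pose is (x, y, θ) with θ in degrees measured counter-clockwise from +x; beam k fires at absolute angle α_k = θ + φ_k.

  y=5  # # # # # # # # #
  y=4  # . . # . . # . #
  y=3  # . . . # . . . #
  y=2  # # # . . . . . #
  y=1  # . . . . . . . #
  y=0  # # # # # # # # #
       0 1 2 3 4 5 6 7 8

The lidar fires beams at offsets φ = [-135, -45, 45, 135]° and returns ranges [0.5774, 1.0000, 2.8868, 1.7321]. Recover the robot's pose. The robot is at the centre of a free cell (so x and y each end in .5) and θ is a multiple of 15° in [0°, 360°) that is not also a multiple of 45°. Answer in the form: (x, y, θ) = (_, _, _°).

Candidates: 23 free-cell centres × 16 headings = 368 poses. Raycast each; keep the one whose scan matches to 4 dp.
  (6.5, 3.5, 195°): beam 2 = 2.8868 ≠ 1.0000 ✗
  (6.5, 2.5, 165°): beam 1 = 1.7321 ≠ 0.5774 ✗
  (4.5, 2.5, 300°): beam 1 = 1.5529 ≠ 0.5774 ✗
  (6.5, 2.5, 30°): beam 1 = 1.5529 ≠ 0.5774 ✗
  …
  (7.5, 2.5, 105°): r_1=0.5774, r_2=1.0000, r_3=2.8868, r_4=1.7321 — all match ✓
Only this pose fits every beam.

(x, y, θ) = (7.5, 2.5, 105°)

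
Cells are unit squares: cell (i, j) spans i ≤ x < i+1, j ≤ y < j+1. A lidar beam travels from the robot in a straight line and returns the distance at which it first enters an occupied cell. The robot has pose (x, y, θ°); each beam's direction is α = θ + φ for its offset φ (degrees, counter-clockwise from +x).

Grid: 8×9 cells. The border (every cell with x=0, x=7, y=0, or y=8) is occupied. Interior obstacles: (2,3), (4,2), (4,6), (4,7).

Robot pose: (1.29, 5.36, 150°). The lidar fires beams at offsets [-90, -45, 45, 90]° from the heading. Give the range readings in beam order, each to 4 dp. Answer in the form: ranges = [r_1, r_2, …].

beam 1: φ=-90°, α=60°
  dir = (cos 60°, sin 60°) = (0.5000, 0.8660); from cell (1,5)
  next x-line at t=1.4200, next y-line at t=0.7390; Δt_x=2.0000, Δt_y=1.1547
    y: enter (1,6) at t=0.7390
    x: enter (2,6) at t=1.4200
    y: enter (2,7) at t=1.8937
    y: enter (2,8) at t=3.0484 ← occupied
  → r_1 = 3.0484
beam 2: φ=-45°, α=105°
  dir = (cos 105°, sin 105°) = (-0.2588, 0.9659); from cell (1,5)
  next x-line at t=1.1205, next y-line at t=0.6626; Δt_x=3.8637, Δt_y=1.0353
    y: enter (1,6) at t=0.6626
    x: enter (0,6) at t=1.1205 ← occupied
  → r_2 = 1.1205
beam 3: φ=45°, α=195°
  dir = (cos 195°, sin 195°) = (-0.9659, -0.2588); from cell (1,5)
  next x-line at t=0.3002, next y-line at t=1.3909; Δt_x=1.0353, Δt_y=3.8637
    x: enter (0,5) at t=0.3002 ← occupied
  → r_3 = 0.3002
beam 4: φ=90°, α=240°
  dir = (cos 240°, sin 240°) = (-0.5000, -0.8660); from cell (1,5)
  next x-line at t=0.5800, next y-line at t=0.4157; Δt_x=2.0000, Δt_y=1.1547
    y: enter (1,4) at t=0.4157
    x: enter (0,4) at t=0.5800 ← occupied
  → r_4 = 0.5800

ranges = [3.0484, 1.1205, 0.3002, 0.5800]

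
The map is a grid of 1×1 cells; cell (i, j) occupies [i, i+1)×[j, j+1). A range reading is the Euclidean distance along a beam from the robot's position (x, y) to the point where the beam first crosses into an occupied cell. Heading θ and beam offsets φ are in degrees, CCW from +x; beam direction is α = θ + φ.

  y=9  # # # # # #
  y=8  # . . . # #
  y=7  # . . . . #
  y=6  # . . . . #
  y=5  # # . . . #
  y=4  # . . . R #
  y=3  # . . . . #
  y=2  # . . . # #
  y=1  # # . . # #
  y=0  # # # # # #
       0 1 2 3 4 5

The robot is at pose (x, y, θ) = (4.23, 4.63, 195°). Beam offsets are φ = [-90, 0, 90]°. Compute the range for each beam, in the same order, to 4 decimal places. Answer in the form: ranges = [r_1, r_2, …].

ranges = [4.5242, 3.3439, 1.6875]

beam 1: φ=-90°, α=105°
  dir = (cos 105°, sin 105°) = (-0.2588, 0.9659); from cell (4,4)
  next x-line at t=0.8887, next y-line at t=0.3831; Δt_x=3.8637, Δt_y=1.0353
    y: enter (4,5) at t=0.3831
    x: enter (3,5) at t=0.8887
    y: enter (3,6) at t=1.4183
    y: enter (3,7) at t=2.4536
    y: enter (3,8) at t=3.4889
    y: enter (3,9) at t=4.5242 ← occupied
  → r_1 = 4.5242
beam 2: φ=0°, α=195°
  dir = (cos 195°, sin 195°) = (-0.9659, -0.2588); from cell (4,4)
  next x-line at t=0.2381, next y-line at t=2.4341; Δt_x=1.0353, Δt_y=3.8637
    x: enter (3,4) at t=0.2381
    x: enter (2,4) at t=1.2734
    x: enter (1,4) at t=2.3087
    y: enter (1,3) at t=2.4341
    x: enter (0,3) at t=3.3439 ← occupied
  → r_2 = 3.3439
beam 3: φ=90°, α=285°
  dir = (cos 285°, sin 285°) = (0.2588, -0.9659); from cell (4,4)
  next x-line at t=2.9751, next y-line at t=0.6522; Δt_x=3.8637, Δt_y=1.0353
    y: enter (4,3) at t=0.6522
    y: enter (4,2) at t=1.6875 ← occupied
  → r_3 = 1.6875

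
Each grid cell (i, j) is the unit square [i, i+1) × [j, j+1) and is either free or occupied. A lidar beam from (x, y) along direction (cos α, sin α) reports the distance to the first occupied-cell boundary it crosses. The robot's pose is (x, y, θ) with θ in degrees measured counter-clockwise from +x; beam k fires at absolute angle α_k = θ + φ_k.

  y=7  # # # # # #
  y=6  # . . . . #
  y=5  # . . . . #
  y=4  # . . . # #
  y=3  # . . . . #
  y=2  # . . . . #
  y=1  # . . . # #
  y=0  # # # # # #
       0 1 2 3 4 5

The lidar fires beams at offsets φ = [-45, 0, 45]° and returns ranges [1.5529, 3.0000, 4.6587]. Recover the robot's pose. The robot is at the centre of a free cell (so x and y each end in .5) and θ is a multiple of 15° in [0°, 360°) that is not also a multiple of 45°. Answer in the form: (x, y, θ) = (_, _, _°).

Candidates: 22 free-cell centres × 16 headings = 352 poses. Raycast each; keep the one whose scan matches to 4 dp.
  (1.5, 3.5, 330°): beam 1 = 2.5882 ≠ 1.5529 ✗
  (1.5, 6.5, 285°): beam 1 = 1.0000 ≠ 1.5529 ✗
  (1.5, 3.5, 75°): beam 1 = 2.8868 ≠ 1.5529 ✗
  (3.5, 5.5, 345°): beam 1 = 1.0000 ≠ 1.5529 ✗
  …
  (2.5, 5.5, 240°): r_1=1.5529, r_2=3.0000, r_3=4.6587 — all match ✓
No second candidate reproduces the full scan.

(x, y, θ) = (2.5, 5.5, 240°)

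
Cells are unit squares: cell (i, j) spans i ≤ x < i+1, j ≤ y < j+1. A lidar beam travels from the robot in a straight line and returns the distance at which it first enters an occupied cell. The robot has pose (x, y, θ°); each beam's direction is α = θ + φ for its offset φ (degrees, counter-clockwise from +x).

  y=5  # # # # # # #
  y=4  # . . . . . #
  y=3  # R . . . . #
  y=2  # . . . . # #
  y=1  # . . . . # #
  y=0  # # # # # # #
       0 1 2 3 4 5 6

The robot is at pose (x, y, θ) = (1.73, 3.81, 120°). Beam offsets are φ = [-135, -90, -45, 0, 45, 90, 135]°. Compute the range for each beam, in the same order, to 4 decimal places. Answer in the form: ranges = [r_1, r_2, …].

ranges = [3.3854, 2.3800, 1.2320, 1.3741, 0.7558, 0.8429, 2.8205]

beam 1: φ=-135°, α=345°
  cosα=0.9659 sinα=-0.2588 | (1,3) | tMaxX 0.2795 tMaxY 3.1296 | tΔX 1.0353 tΔY 3.8637
    t=0.2795 [x] (2,3)
    t=1.3148 [x] (3,3)
    t=2.3501 [x] (4,3)
    t=3.1296 [y] (4,2)
    t=3.3854 [x] (5,2) — stop
  → r_1 = 3.3854
beam 2: φ=-90°, α=30°
  cosα=0.8660 sinα=0.5000 | (1,3) | tMaxX 0.3118 tMaxY 0.3800 | tΔX 1.1547 tΔY 2.0000
    t=0.3118 [x] (2,3)
    t=0.3800 [y] (2,4)
    t=1.4665 [x] (3,4)
    t=2.3800 [y] (3,5) — stop
  → r_2 = 2.3800
beam 3: φ=-45°, α=75°
  cosα=0.2588 sinα=0.9659 | (1,3) | tMaxX 1.0432 tMaxY 0.1967 | tΔX 3.8637 tΔY 1.0353
    t=0.1967 [y] (1,4)
    t=1.0432 [x] (2,4)
    t=1.2320 [y] (2,5) — stop
  → r_3 = 1.2320
beam 4: φ=0°, α=120°
  cosα=-0.5000 sinα=0.8660 | (1,3) | tMaxX 1.4600 tMaxY 0.2194 | tΔX 2.0000 tΔY 1.1547
    t=0.2194 [y] (1,4)
    t=1.3741 [y] (1,5) — stop
  → r_4 = 1.3741
beam 5: φ=45°, α=165°
  cosα=-0.9659 sinα=0.2588 | (1,3) | tMaxX 0.7558 tMaxY 0.7341 | tΔX 1.0353 tΔY 3.8637
    t=0.7341 [y] (1,4)
    t=0.7558 [x] (0,4) — stop
  → r_5 = 0.7558
beam 6: φ=90°, α=210°
  cosα=-0.8660 sinα=-0.5000 | (1,3) | tMaxX 0.8429 tMaxY 1.6200 | tΔX 1.1547 tΔY 2.0000
    t=0.8429 [x] (0,3) — stop
  → r_6 = 0.8429
beam 7: φ=135°, α=255°
  cosα=-0.2588 sinα=-0.9659 | (1,3) | tMaxX 2.8205 tMaxY 0.8386 | tΔX 3.8637 tΔY 1.0353
    t=0.8386 [y] (1,2)
    t=1.8738 [y] (1,1)
    t=2.8205 [x] (0,1) — stop
  → r_7 = 2.8205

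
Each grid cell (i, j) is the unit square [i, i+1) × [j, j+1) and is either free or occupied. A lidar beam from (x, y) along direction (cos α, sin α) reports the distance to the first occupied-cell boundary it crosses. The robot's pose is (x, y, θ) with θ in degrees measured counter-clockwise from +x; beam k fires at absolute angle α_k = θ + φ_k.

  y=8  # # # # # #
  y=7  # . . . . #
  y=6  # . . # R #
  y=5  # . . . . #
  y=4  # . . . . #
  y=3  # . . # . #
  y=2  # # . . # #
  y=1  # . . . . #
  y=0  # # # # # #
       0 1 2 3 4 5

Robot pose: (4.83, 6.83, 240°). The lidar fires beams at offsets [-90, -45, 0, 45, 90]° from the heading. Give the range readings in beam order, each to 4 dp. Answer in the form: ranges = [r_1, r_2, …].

ranges = [2.3400, 0.8593, 3.2678, 0.6568, 0.1963]

beam 1: φ=-90°, α=150°
  cosα=-0.8660 sinα=0.5000 | (4,6) | tMaxX 0.9584 tMaxY 0.3400 | tΔX 1.1547 tΔY 2.0000
    t=0.3400 [y] (4,7)
    t=0.9584 [x] (3,7)
    t=2.1131 [x] (2,7)
    t=2.3400 [y] (2,8) — stop
  → r_1 = 2.3400
beam 2: φ=-45°, α=195°
  cosα=-0.9659 sinα=-0.2588 | (4,6) | tMaxX 0.8593 tMaxY 3.2069 | tΔX 1.0353 tΔY 3.8637
    t=0.8593 [x] (3,6) — stop
  → r_2 = 0.8593
beam 3: φ=0°, α=240°
  cosα=-0.5000 sinα=-0.8660 | (4,6) | tMaxX 1.6600 tMaxY 0.9584 | tΔX 2.0000 tΔY 1.1547
    t=0.9584 [y] (4,5)
    t=1.6600 [x] (3,5)
    t=2.1131 [y] (3,4)
    t=3.2678 [y] (3,3) — stop
  → r_3 = 3.2678
beam 4: φ=45°, α=285°
  cosα=0.2588 sinα=-0.9659 | (4,6) | tMaxX 0.6568 tMaxY 0.8593 | tΔX 3.8637 tΔY 1.0353
    t=0.6568 [x] (5,6) — stop
  → r_4 = 0.6568
beam 5: φ=90°, α=330°
  cosα=0.8660 sinα=-0.5000 | (4,6) | tMaxX 0.1963 tMaxY 1.6600 | tΔX 1.1547 tΔY 2.0000
    t=0.1963 [x] (5,6) — stop
  → r_5 = 0.1963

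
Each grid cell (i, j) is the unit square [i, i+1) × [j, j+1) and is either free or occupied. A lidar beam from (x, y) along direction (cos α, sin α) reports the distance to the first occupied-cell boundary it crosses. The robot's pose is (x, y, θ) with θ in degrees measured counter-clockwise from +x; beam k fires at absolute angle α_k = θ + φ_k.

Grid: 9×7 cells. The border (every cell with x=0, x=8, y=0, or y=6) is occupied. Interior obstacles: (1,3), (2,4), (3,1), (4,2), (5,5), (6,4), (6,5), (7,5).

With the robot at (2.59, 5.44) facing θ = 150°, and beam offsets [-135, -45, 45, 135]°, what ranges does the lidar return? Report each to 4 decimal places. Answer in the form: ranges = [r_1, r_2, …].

ranges = [2.1637, 0.5798, 1.6461, 0.4555]

beam 1: φ=-135°, α=15°
  cosα=0.9659 sinα=0.2588 | (2,5) | tMaxX 0.4245 tMaxY 2.1637 | tΔX 1.0353 tΔY 3.8637
    t=0.4245 [x] (3,5)
    t=1.4597 [x] (4,5)
    t=2.1637 [y] (4,6) — stop
  → r_1 = 2.1637
beam 2: φ=-45°, α=105°
  cosα=-0.2588 sinα=0.9659 | (2,5) | tMaxX 2.2796 tMaxY 0.5798 | tΔX 3.8637 tΔY 1.0353
    t=0.5798 [y] (2,6) — stop
  → r_2 = 0.5798
beam 3: φ=45°, α=195°
  cosα=-0.9659 sinα=-0.2588 | (2,5) | tMaxX 0.6108 tMaxY 1.7000 | tΔX 1.0353 tΔY 3.8637
    t=0.6108 [x] (1,5)
    t=1.6461 [x] (0,5) — stop
  → r_3 = 1.6461
beam 4: φ=135°, α=285°
  cosα=0.2588 sinα=-0.9659 | (2,5) | tMaxX 1.5841 tMaxY 0.4555 | tΔX 3.8637 tΔY 1.0353
    t=0.4555 [y] (2,4) — stop
  → r_4 = 0.4555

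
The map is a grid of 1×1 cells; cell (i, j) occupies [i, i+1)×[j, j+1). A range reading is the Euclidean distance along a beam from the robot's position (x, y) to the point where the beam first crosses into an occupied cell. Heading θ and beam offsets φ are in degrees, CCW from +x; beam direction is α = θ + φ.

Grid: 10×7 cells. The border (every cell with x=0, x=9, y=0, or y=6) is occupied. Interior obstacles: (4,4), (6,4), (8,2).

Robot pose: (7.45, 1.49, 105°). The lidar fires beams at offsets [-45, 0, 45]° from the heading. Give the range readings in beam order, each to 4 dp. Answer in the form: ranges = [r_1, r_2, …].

ranges = [1.1000, 2.5985, 7.4478]

beam 1: φ=-45°, α=60°
  direction (0.5000, 0.8660); cell (7,1); t to first gridline: x 1.1000, y 0.5889 (then +2.0000 / +1.1547)
    (7,2) via y @ 0.5889
    (8,2) via x @ 1.1000  # hit
  → r_1 = 1.1000
beam 2: φ=0°, α=105°
  direction (-0.2588, 0.9659); cell (7,1); t to first gridline: x 1.7387, y 0.5280 (then +3.8637 / +1.0353)
    (7,2) via y @ 0.5280
    (7,3) via y @ 1.5633
    (6,3) via x @ 1.7387
    (6,4) via y @ 2.5985  # hit
  → r_2 = 2.5985
beam 3: φ=45°, α=150°
  direction (-0.8660, 0.5000); cell (7,1); t to first gridline: x 0.5196, y 1.0200 (then +1.1547 / +2.0000)
    (6,1) via x @ 0.5196
    (6,2) via y @ 1.0200
    (5,2) via x @ 1.6743
    (4,2) via x @ 2.8290
    (4,3) via y @ 3.0200
    (3,3) via x @ 3.9837
    (3,4) via y @ 5.0200
    (2,4) via x @ 5.1384
    (1,4) via x @ 6.2931
    (1,5) via y @ 7.0200
    (0,5) via x @ 7.4478  # hit
  → r_3 = 7.4478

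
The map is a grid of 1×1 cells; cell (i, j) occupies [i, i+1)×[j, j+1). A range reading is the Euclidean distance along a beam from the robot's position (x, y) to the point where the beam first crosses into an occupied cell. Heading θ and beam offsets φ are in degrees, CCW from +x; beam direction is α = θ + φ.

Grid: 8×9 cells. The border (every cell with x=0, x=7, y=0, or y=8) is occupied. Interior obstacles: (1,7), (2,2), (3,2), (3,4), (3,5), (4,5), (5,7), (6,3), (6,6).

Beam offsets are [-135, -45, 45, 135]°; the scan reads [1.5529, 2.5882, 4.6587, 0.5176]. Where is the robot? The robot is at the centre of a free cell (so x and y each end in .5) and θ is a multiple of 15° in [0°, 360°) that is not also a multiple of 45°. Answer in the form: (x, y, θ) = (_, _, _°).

The pose lattice has 33·16 = 528 candidates. Test each by forward raycasting.
  (4.5, 2.5, 105°): beam 1 = 2.8868 ≠ 1.5529 ✗
  (2.5, 6.5, 195°): beam 1 = 1.7321 ≠ 1.5529 ✗
  (2.5, 1.5, 75°): beam 1 = 0.5774 ≠ 1.5529 ✗
  …
  (4.5, 2.5, 30°): r_1=1.5529, r_2=2.5882, r_3=4.6587, r_4=0.5176 — all match ✓
Only this pose fits every beam.

(x, y, θ) = (4.5, 2.5, 30°)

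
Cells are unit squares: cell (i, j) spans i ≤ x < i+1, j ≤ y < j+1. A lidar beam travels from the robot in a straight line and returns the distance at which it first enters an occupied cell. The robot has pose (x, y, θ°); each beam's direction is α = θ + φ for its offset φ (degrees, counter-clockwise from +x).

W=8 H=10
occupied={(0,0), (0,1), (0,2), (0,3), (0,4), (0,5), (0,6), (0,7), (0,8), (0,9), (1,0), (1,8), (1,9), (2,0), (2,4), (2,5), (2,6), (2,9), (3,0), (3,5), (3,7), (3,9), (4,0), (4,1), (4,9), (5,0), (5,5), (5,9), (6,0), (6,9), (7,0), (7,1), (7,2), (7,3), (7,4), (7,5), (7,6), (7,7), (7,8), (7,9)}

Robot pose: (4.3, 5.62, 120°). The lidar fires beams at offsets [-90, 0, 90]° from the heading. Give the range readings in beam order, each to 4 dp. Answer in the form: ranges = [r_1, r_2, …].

beam 1: φ=-90°, α=30°
  d=(0.8660,0.5000)  start (4,5)  tX=0.8083 tY=0.7600  stride 1/|dx|=1.1547 1/|dy|=2.0000
    cross y-line → (4,6), t=0.7600
    cross x-line → (5,6), t=0.8083
    cross x-line → (6,6), t=1.9630
    cross y-line → (6,7), t=2.7600
    cross x-line → (7,7), t=3.1177 (wall)
  → r_1 = 3.1177
beam 2: φ=0°, α=120°
  d=(-0.5000,0.8660)  start (4,5)  tX=0.6000 tY=0.4388  stride 1/|dx|=2.0000 1/|dy|=1.1547
    cross y-line → (4,6), t=0.4388
    cross x-line → (3,6), t=0.6000
    cross y-line → (3,7), t=1.5935 (wall)
  → r_2 = 1.5935
beam 3: φ=90°, α=210°
  d=(-0.8660,-0.5000)  start (4,5)  tX=0.3464 tY=1.2400  stride 1/|dx|=1.1547 1/|dy|=2.0000
    cross x-line → (3,5), t=0.3464 (wall)
  → r_3 = 0.3464

ranges = [3.1177, 1.5935, 0.3464]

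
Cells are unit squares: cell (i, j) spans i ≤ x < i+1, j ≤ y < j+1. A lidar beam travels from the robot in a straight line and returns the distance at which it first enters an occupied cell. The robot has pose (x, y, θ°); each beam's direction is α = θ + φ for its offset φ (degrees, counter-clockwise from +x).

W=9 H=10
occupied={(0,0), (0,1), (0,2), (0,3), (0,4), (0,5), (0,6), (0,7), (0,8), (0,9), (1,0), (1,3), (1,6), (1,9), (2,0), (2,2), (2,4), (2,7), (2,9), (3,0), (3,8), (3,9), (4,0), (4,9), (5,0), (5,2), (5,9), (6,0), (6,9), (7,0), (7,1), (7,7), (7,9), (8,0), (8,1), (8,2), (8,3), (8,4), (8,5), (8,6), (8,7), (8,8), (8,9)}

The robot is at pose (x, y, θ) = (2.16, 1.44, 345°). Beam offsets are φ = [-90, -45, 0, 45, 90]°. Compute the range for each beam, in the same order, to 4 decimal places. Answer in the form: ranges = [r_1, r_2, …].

ranges = [0.4555, 0.5081, 1.7000, 6.7435, 0.5798]

beam 1: φ=-90°, α=255°
  cosα=-0.2588 sinα=-0.9659 | (2,1) | tMaxX 0.6182 tMaxY 0.4555 | tΔX 3.8637 tΔY 1.0353
    t=0.4555 [y] (2,0) — stop
  → r_1 = 0.4555
beam 2: φ=-45°, α=300°
  cosα=0.5000 sinα=-0.8660 | (2,1) | tMaxX 1.6800 tMaxY 0.5081 | tΔX 2.0000 tΔY 1.1547
    t=0.5081 [y] (2,0) — stop
  → r_2 = 0.5081
beam 3: φ=0°, α=345°
  cosα=0.9659 sinα=-0.2588 | (2,1) | tMaxX 0.8696 tMaxY 1.7000 | tΔX 1.0353 tΔY 3.8637
    t=0.8696 [x] (3,1)
    t=1.7000 [y] (3,0) — stop
  → r_3 = 1.7000
beam 4: φ=45°, α=30°
  cosα=0.8660 sinα=0.5000 | (2,1) | tMaxX 0.9699 tMaxY 1.1200 | tΔX 1.1547 tΔY 2.0000
    t=0.9699 [x] (3,1)
    t=1.1200 [y] (3,2)
    t=2.1246 [x] (4,2)
    t=3.1200 [y] (4,3)
    t=3.2793 [x] (5,3)
    t=4.4341 [x] (6,3)
    t=5.1200 [y] (6,4)
    t=5.5888 [x] (7,4)
    t=6.7435 [x] (8,4) — stop
  → r_4 = 6.7435
beam 5: φ=90°, α=75°
  cosα=0.2588 sinα=0.9659 | (2,1) | tMaxX 3.2455 tMaxY 0.5798 | tΔX 3.8637 tΔY 1.0353
    t=0.5798 [y] (2,2) — stop
  → r_5 = 0.5798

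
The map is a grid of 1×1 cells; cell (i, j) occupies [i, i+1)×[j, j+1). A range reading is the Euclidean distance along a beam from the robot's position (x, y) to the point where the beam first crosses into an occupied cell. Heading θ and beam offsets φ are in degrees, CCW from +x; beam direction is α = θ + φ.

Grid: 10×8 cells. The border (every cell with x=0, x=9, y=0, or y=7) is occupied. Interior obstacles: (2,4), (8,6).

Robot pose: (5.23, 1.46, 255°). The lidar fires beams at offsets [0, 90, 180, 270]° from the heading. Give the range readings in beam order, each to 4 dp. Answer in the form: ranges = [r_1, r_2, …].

beam 1: φ=0°, α=255°
  cosα=-0.2588 sinα=-0.9659 | (5,1) | tMaxX 0.8887 tMaxY 0.4762 | tΔX 3.8637 tΔY 1.0353
    t=0.4762 [y] (5,0) — stop
  → r_1 = 0.4762
beam 2: φ=90°, α=345°
  cosα=0.9659 sinα=-0.2588 | (5,1) | tMaxX 0.7972 tMaxY 1.7773 | tΔX 1.0353 tΔY 3.8637
    t=0.7972 [x] (6,1)
    t=1.7773 [y] (6,0) — stop
  → r_2 = 1.7773
beam 3: φ=180°, α=75°
  cosα=0.2588 sinα=0.9659 | (5,1) | tMaxX 2.9751 tMaxY 0.5590 | tΔX 3.8637 tΔY 1.0353
    t=0.5590 [y] (5,2)
    t=1.5943 [y] (5,3)
    t=2.6296 [y] (5,4)
    t=2.9751 [x] (6,4)
    t=3.6649 [y] (6,5)
    t=4.7002 [y] (6,6)
    t=5.7354 [y] (6,7) — stop
  → r_3 = 5.7354
beam 4: φ=270°, α=165°
  cosα=-0.9659 sinα=0.2588 | (5,1) | tMaxX 0.2381 tMaxY 2.0864 | tΔX 1.0353 tΔY 3.8637
    t=0.2381 [x] (4,1)
    t=1.2734 [x] (3,1)
    t=2.0864 [y] (3,2)
    t=2.3087 [x] (2,2)
    t=3.3439 [x] (1,2)
    t=4.3792 [x] (0,2) — stop
  → r_4 = 4.3792

ranges = [0.4762, 1.7773, 5.7354, 4.3792]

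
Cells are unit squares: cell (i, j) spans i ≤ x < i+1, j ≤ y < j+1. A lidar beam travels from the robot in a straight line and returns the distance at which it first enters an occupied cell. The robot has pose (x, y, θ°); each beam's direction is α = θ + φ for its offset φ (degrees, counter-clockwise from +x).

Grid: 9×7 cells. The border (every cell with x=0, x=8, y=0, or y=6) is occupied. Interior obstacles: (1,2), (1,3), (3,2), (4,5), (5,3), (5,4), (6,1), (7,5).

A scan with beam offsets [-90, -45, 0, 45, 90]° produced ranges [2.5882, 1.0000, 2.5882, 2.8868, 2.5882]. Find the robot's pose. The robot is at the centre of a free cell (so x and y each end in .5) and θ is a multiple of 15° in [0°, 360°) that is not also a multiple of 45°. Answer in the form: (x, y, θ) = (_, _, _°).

(x, y, θ) = (2.5, 3.5, 15°)

Enumerate (i+0.5, j+0.5, θ) over the 27 free cells and 16 admissible headings. For each, cast all 5 beams and compare to the given ranges.
  (5.5, 1.5, 330°): beam 1 = 0.5774 ≠ 2.5882 ✗
  (1.5, 1.5, 30°): beam 1 = 0.5774 ≠ 2.5882 ✗
  (2.5, 4.5, 30°): beam 1 = 1.7321 ≠ 2.5882 ✗
  (7.5, 1.5, 165°): beam 1 = 1.9319 ≠ 2.5882 ✗
  …
  (2.5, 3.5, 15°): r_1=2.5882, r_2=1.0000, r_3=2.5882, r_4=2.8868, r_5=2.5882 — all match ✓
Unique over the lattice → pose = (2.5, 3.5, 15°).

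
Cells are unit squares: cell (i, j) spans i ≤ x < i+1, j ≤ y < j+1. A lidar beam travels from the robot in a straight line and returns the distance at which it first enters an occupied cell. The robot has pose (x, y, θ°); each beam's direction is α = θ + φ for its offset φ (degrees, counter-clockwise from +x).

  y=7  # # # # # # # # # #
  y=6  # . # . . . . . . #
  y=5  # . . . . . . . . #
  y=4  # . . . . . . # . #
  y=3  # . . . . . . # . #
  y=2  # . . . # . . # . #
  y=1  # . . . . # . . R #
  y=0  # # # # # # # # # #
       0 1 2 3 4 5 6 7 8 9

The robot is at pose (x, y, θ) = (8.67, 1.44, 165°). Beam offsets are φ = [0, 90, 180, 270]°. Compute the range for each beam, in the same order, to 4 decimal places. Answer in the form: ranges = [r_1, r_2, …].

ranges = [3.7995, 0.4555, 0.3416, 1.2750]

beam 1: φ=0°, α=165°
  direction (-0.9659, 0.2588); cell (8,1); t to first gridline: x 0.6936, y 2.1637 (then +1.0353 / +3.8637)
    (7,1) via x @ 0.6936
    (6,1) via x @ 1.7289
    (6,2) via y @ 2.1637
    (5,2) via x @ 2.7642
    (4,2) via x @ 3.7995  # hit
  → r_1 = 3.7995
beam 2: φ=90°, α=255°
  direction (-0.2588, -0.9659); cell (8,1); t to first gridline: x 2.5887, y 0.4555 (then +3.8637 / +1.0353)
    (8,0) via y @ 0.4555  # hit
  → r_2 = 0.4555
beam 3: φ=180°, α=345°
  direction (0.9659, -0.2588); cell (8,1); t to first gridline: x 0.3416, y 1.7000 (then +1.0353 / +3.8637)
    (9,1) via x @ 0.3416  # hit
  → r_3 = 0.3416
beam 4: φ=270°, α=75°
  direction (0.2588, 0.9659); cell (8,1); t to first gridline: x 1.2750, y 0.5798 (then +3.8637 / +1.0353)
    (8,2) via y @ 0.5798
    (9,2) via x @ 1.2750  # hit
  → r_4 = 1.2750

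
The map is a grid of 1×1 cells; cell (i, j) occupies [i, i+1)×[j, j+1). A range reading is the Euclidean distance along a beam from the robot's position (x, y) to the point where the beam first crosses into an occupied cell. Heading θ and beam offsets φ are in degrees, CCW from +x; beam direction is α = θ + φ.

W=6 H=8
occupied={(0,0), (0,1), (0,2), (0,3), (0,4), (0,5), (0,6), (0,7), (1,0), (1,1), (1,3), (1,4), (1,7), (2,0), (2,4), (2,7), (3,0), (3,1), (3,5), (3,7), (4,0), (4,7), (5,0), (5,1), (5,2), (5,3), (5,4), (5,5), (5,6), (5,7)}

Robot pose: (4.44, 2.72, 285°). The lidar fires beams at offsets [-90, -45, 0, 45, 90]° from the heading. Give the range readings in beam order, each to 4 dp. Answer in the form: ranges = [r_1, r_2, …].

ranges = [2.7819, 0.8800, 1.7807, 0.6466, 0.5798]

beam 1: φ=-90°, α=195°
  d=(-0.9659,-0.2588)  start (4,2)  tX=0.4555 tY=2.7819  stride 1/|dx|=1.0353 1/|dy|=3.8637
    cross x-line → (3,2), t=0.4555
    cross x-line → (2,2), t=1.4908
    cross x-line → (1,2), t=2.5261
    cross y-line → (1,1), t=2.7819 (wall)
  → r_1 = 2.7819
beam 2: φ=-45°, α=240°
  d=(-0.5000,-0.8660)  start (4,2)  tX=0.8800 tY=0.8314  stride 1/|dx|=2.0000 1/|dy|=1.1547
    cross y-line → (4,1), t=0.8314
    cross x-line → (3,1), t=0.8800 (wall)
  → r_2 = 0.8800
beam 3: φ=0°, α=285°
  d=(0.2588,-0.9659)  start (4,2)  tX=2.1637 tY=0.7454  stride 1/|dx|=3.8637 1/|dy|=1.0353
    cross y-line → (4,1), t=0.7454
    cross y-line → (4,0), t=1.7807 (wall)
  → r_3 = 1.7807
beam 4: φ=45°, α=330°
  d=(0.8660,-0.5000)  start (4,2)  tX=0.6466 tY=1.4400  stride 1/|dx|=1.1547 1/|dy|=2.0000
    cross x-line → (5,2), t=0.6466 (wall)
  → r_4 = 0.6466
beam 5: φ=90°, α=15°
  d=(0.9659,0.2588)  start (4,2)  tX=0.5798 tY=1.0818  stride 1/|dx|=1.0353 1/|dy|=3.8637
    cross x-line → (5,2), t=0.5798 (wall)
  → r_5 = 0.5798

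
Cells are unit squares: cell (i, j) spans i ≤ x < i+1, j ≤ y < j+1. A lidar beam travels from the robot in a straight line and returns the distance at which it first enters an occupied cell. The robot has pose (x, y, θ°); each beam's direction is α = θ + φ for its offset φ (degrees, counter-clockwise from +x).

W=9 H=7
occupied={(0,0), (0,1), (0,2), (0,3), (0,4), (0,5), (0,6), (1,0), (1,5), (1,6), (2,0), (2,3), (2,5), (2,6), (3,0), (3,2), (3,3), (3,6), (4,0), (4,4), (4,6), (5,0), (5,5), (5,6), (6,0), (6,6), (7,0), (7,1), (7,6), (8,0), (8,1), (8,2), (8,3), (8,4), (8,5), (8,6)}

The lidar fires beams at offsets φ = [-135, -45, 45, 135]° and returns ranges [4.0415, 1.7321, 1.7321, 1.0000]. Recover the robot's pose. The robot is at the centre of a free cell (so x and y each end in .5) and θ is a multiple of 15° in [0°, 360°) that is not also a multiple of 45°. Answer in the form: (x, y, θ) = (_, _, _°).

(x, y, θ) = (6.5, 4.5, 15°)

The pose lattice has 27·16 = 432 candidates. Test each by forward raycasting.
  (4.5, 3.5, 195°): beam 1 = 0.5774 ≠ 4.0415 ✗
  (2.5, 2.5, 105°): beam 1 = 0.5774 ≠ 4.0415 ✗
  (4.5, 1.5, 300°): beam 1 = 3.6235 ≠ 4.0415 ✗
  (7.5, 2.5, 210°): beam 1 = 1.9319 ≠ 4.0415 ✗
  …
  (6.5, 4.5, 15°): r_1=4.0415, r_2=1.7321, r_3=1.7321, r_4=1.0000 — all match ✓
Only this pose fits every beam.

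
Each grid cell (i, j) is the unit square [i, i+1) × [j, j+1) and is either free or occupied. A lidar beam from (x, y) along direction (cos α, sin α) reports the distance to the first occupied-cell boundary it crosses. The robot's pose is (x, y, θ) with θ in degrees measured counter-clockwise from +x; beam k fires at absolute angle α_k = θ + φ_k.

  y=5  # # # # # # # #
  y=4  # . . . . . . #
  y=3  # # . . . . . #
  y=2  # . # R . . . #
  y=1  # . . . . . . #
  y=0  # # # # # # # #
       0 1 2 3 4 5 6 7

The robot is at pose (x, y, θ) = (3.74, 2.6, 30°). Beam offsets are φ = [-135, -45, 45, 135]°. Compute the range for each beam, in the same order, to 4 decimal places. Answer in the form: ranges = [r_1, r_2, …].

beam 1: φ=-135°, α=255°
  dir = (cos 255°, sin 255°) = (-0.2588, -0.9659); from cell (3,2)
  next x-line at t=2.8591, next y-line at t=0.6212; Δt_x=3.8637, Δt_y=1.0353
    y: enter (3,1) at t=0.6212
    y: enter (3,0) at t=1.6564 ← occupied
  → r_1 = 1.6564
beam 2: φ=-45°, α=345°
  dir = (cos 345°, sin 345°) = (0.9659, -0.2588); from cell (3,2)
  next x-line at t=0.2692, next y-line at t=2.3182; Δt_x=1.0353, Δt_y=3.8637
    x: enter (4,2) at t=0.2692
    x: enter (5,2) at t=1.3044
    y: enter (5,1) at t=2.3182
    x: enter (6,1) at t=2.3397
    x: enter (7,1) at t=3.3750 ← occupied
  → r_2 = 3.3750
beam 3: φ=45°, α=75°
  dir = (cos 75°, sin 75°) = (0.2588, 0.9659); from cell (3,2)
  next x-line at t=1.0046, next y-line at t=0.4141; Δt_x=3.8637, Δt_y=1.0353
    y: enter (3,3) at t=0.4141
    x: enter (4,3) at t=1.0046
    y: enter (4,4) at t=1.4494
    y: enter (4,5) at t=2.4847 ← occupied
  → r_3 = 2.4847
beam 4: φ=135°, α=165°
  dir = (cos 165°, sin 165°) = (-0.9659, 0.2588); from cell (3,2)
  next x-line at t=0.7661, next y-line at t=1.5455; Δt_x=1.0353, Δt_y=3.8637
    x: enter (2,2) at t=0.7661 ← occupied
  → r_4 = 0.7661

ranges = [1.6564, 3.3750, 2.4847, 0.7661]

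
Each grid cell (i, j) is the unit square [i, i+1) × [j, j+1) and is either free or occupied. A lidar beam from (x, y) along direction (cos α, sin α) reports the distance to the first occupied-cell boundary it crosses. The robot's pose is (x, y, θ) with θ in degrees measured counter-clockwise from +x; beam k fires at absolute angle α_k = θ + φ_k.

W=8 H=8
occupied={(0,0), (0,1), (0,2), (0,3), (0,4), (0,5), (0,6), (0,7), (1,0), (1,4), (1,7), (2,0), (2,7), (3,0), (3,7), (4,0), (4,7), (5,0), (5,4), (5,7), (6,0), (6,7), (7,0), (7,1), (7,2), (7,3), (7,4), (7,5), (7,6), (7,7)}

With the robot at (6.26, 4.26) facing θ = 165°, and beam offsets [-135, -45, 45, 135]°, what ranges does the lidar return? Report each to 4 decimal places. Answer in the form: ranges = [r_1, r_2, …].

beam 1: φ=-135°, α=30°
  direction (0.8660, 0.5000); cell (6,4); t to first gridline: x 0.8545, y 1.4800 (then +1.1547 / +2.0000)
    (7,4) via x @ 0.8545  # hit
  → r_1 = 0.8545
beam 2: φ=-45°, α=120°
  direction (-0.5000, 0.8660); cell (6,4); t to first gridline: x 0.5200, y 0.8545 (then +2.0000 / +1.1547)
    (5,4) via x @ 0.5200  # hit
  → r_2 = 0.5200
beam 3: φ=45°, α=210°
  direction (-0.8660, -0.5000); cell (6,4); t to first gridline: x 0.3002, y 0.5200 (then +1.1547 / +2.0000)
    (5,4) via x @ 0.3002  # hit
  → r_3 = 0.3002
beam 4: φ=135°, α=300°
  direction (0.5000, -0.8660); cell (6,4); t to first gridline: x 1.4800, y 0.3002 (then +2.0000 / +1.1547)
    (6,3) via y @ 0.3002
    (6,2) via y @ 1.4549
    (7,2) via x @ 1.4800  # hit
  → r_4 = 1.4800

ranges = [0.8545, 0.5200, 0.3002, 1.4800]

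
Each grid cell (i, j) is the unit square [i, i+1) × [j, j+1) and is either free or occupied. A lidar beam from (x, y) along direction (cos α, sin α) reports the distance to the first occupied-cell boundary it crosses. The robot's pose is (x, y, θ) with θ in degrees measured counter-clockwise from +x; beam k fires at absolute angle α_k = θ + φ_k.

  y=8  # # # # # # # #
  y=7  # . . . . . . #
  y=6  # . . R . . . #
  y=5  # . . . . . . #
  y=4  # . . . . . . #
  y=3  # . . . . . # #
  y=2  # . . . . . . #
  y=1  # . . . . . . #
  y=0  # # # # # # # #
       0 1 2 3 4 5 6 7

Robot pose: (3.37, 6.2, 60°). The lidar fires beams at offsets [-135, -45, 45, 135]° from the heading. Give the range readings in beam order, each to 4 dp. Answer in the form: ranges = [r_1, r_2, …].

ranges = [5.3834, 3.7581, 1.8635, 2.4536]

beam 1: φ=-135°, α=285°
  cosα=0.2588 sinα=-0.9659 | (3,6) | tMaxX 2.4341 tMaxY 0.2071 | tΔX 3.8637 tΔY 1.0353
    t=0.2071 [y] (3,5)
    t=1.2423 [y] (3,4)
    t=2.2776 [y] (3,3)
    t=2.4341 [x] (4,3)
    t=3.3129 [y] (4,2)
    t=4.3482 [y] (4,1)
    t=5.3834 [y] (4,0) — stop
  → r_1 = 5.3834
beam 2: φ=-45°, α=15°
  cosα=0.9659 sinα=0.2588 | (3,6) | tMaxX 0.6522 tMaxY 3.0910 | tΔX 1.0353 tΔY 3.8637
    t=0.6522 [x] (4,6)
    t=1.6875 [x] (5,6)
    t=2.7228 [x] (6,6)
    t=3.0910 [y] (6,7)
    t=3.7581 [x] (7,7) — stop
  → r_2 = 3.7581
beam 3: φ=45°, α=105°
  cosα=-0.2588 sinα=0.9659 | (3,6) | tMaxX 1.4296 tMaxY 0.8282 | tΔX 3.8637 tΔY 1.0353
    t=0.8282 [y] (3,7)
    t=1.4296 [x] (2,7)
    t=1.8635 [y] (2,8) — stop
  → r_3 = 1.8635
beam 4: φ=135°, α=195°
  cosα=-0.9659 sinα=-0.2588 | (3,6) | tMaxX 0.3831 tMaxY 0.7727 | tΔX 1.0353 tΔY 3.8637
    t=0.3831 [x] (2,6)
    t=0.7727 [y] (2,5)
    t=1.4183 [x] (1,5)
    t=2.4536 [x] (0,5) — stop
  → r_4 = 2.4536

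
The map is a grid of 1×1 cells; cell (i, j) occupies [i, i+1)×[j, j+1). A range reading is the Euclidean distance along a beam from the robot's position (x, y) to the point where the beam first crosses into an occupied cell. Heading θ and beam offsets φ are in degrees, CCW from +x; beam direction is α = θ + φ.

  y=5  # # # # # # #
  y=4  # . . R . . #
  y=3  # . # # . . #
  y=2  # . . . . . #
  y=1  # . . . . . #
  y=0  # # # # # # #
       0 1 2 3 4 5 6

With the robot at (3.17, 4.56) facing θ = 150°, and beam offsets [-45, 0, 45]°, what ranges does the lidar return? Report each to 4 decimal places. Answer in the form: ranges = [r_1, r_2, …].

ranges = [0.4555, 0.8800, 2.2465]

beam 1: φ=-45°, α=105°
  dir = (cos 105°, sin 105°) = (-0.2588, 0.9659); from cell (3,4)
  next x-line at t=0.6568, next y-line at t=0.4555; Δt_x=3.8637, Δt_y=1.0353
    y: enter (3,5) at t=0.4555 ← occupied
  → r_1 = 0.4555
beam 2: φ=0°, α=150°
  dir = (cos 150°, sin 150°) = (-0.8660, 0.5000); from cell (3,4)
  next x-line at t=0.1963, next y-line at t=0.8800; Δt_x=1.1547, Δt_y=2.0000
    x: enter (2,4) at t=0.1963
    y: enter (2,5) at t=0.8800 ← occupied
  → r_2 = 0.8800
beam 3: φ=45°, α=195°
  dir = (cos 195°, sin 195°) = (-0.9659, -0.2588); from cell (3,4)
  next x-line at t=0.1760, next y-line at t=2.1637; Δt_x=1.0353, Δt_y=3.8637
    x: enter (2,4) at t=0.1760
    x: enter (1,4) at t=1.2113
    y: enter (1,3) at t=2.1637
    x: enter (0,3) at t=2.2465 ← occupied
  → r_3 = 2.2465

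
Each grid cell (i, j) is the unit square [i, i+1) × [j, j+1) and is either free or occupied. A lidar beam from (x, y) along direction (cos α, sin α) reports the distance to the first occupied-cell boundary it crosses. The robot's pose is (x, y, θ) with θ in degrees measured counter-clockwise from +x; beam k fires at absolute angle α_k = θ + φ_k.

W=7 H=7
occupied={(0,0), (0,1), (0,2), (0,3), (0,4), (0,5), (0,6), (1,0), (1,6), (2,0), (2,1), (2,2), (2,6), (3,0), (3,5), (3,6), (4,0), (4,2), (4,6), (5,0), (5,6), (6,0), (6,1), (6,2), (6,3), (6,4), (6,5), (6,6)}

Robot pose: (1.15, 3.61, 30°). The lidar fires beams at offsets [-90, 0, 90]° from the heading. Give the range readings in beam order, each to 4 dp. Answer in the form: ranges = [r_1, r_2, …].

ranges = [1.7000, 2.7800, 0.3000]

beam 1: φ=-90°, α=300°
  cosα=0.5000 sinα=-0.8660 | (1,3) | tMaxX 1.7000 tMaxY 0.7044 | tΔX 2.0000 tΔY 1.1547
    t=0.7044 [y] (1,2)
    t=1.7000 [x] (2,2) — stop
  → r_1 = 1.7000
beam 2: φ=0°, α=30°
  cosα=0.8660 sinα=0.5000 | (1,3) | tMaxX 0.9815 tMaxY 0.7800 | tΔX 1.1547 tΔY 2.0000
    t=0.7800 [y] (1,4)
    t=0.9815 [x] (2,4)
    t=2.1362 [x] (3,4)
    t=2.7800 [y] (3,5) — stop
  → r_2 = 2.7800
beam 3: φ=90°, α=120°
  cosα=-0.5000 sinα=0.8660 | (1,3) | tMaxX 0.3000 tMaxY 0.4503 | tΔX 2.0000 tΔY 1.1547
    t=0.3000 [x] (0,3) — stop
  → r_3 = 0.3000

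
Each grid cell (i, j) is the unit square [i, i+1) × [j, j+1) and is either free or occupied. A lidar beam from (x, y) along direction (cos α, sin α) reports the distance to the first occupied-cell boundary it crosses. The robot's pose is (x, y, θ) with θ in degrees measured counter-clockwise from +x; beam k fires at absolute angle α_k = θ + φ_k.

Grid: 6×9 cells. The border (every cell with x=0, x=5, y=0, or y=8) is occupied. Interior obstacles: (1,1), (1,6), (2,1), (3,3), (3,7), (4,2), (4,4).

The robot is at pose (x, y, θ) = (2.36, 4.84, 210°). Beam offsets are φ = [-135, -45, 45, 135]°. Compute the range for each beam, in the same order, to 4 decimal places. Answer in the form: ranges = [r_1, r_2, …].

ranges = [2.4728, 1.4080, 2.9402, 1.6979]

beam 1: φ=-135°, α=75°
  d=(0.2588,0.9659)  start (2,4)  tX=2.4728 tY=0.1656  stride 1/|dx|=3.8637 1/|dy|=1.0353
    cross y-line → (2,5), t=0.1656
    cross y-line → (2,6), t=1.2009
    cross y-line → (2,7), t=2.2362
    cross x-line → (3,7), t=2.4728 (wall)
  → r_1 = 2.4728
beam 2: φ=-45°, α=165°
  d=(-0.9659,0.2588)  start (2,4)  tX=0.3727 tY=0.6182  stride 1/|dx|=1.0353 1/|dy|=3.8637
    cross x-line → (1,4), t=0.3727
    cross y-line → (1,5), t=0.6182
    cross x-line → (0,5), t=1.4080 (wall)
  → r_2 = 1.4080
beam 3: φ=45°, α=255°
  d=(-0.2588,-0.9659)  start (2,4)  tX=1.3909 tY=0.8696  stride 1/|dx|=3.8637 1/|dy|=1.0353
    cross y-line → (2,3), t=0.8696
    cross x-line → (1,3), t=1.3909
    cross y-line → (1,2), t=1.9049
    cross y-line → (1,1), t=2.9402 (wall)
  → r_3 = 2.9402
beam 4: φ=135°, α=345°
  d=(0.9659,-0.2588)  start (2,4)  tX=0.6626 tY=3.2455  stride 1/|dx|=1.0353 1/|dy|=3.8637
    cross x-line → (3,4), t=0.6626
    cross x-line → (4,4), t=1.6979 (wall)
  → r_4 = 1.6979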